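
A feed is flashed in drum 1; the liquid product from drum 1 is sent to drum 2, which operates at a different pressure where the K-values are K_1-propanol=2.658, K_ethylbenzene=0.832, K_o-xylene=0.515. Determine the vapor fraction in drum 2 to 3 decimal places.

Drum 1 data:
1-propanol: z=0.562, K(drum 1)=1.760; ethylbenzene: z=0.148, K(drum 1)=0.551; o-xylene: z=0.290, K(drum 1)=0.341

V/F (drum 2) = 0.743

Drum 1:
Rachford–Rice: g(ψ₁) = Σ zᵢ(Kᵢ−1)/(1+ψ₁(Kᵢ−1)) = 0.
g(0) = ΣzᵢKᵢ − 1 = 0.170 and g(1) = 1 − Σzᵢ/Kᵢ = -0.438, so a root lies in (0, 1).
Iterate (Newton) starting at ψ₁ = 0.37:
  ψ₁ = 0.370: g = 0.0009, g' = -0.461 → ψ₁ = 0.372
Converged at ψ₁ = 0.372.
Drum-1 compositions:
  1-propanol: x = 0.438, y = 0.771
  ethylbenzene: x = 0.178, y = 0.098
  o-xylene: x = 0.384, y = 0.131
Drum-2 feed = drum-1 liquid: z₂ = (0.4381, 0.1777, 0.3842).
Drum 2:
Newton–Raphson from ψ₂ = 0.5:
  ψ₂ = 0.500: g = 0.1186, g' = -0.523 → ψ₂ = 0.727
  ψ₂ = 0.727: g = 0.0078, g' = -0.470 → ψ₂ = 0.743
Converged at ψ₂ = 0.743.
  1-propanol: x = 0.196, y = 0.522
  ethylbenzene: x = 0.203, y = 0.169
  o-xylene: x = 0.601, y = 0.309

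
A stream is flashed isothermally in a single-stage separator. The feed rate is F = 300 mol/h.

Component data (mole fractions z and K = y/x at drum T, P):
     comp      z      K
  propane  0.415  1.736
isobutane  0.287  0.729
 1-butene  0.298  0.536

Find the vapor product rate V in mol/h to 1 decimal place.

V = 95.6 mol/h

Let ψ = V/F and solve Σ zᵢ(Kᵢ−1)/(1+ψ(Kᵢ−1)) = 0.
g(0) = ΣzᵢKᵢ − 1 = 0.089 and g(1) = 1 − Σzᵢ/Kᵢ = -0.189, so a root lies in (0, 1).
Newton iteration, ψ⁰ = 0.5:
  ψ = 0.500: g = -0.0467, g' = -0.257 → ψ = 0.318
  ψ = 0.318: g = 0.0001, g' = -0.261 → ψ = 0.319
Converged at ψ = 0.319.
Then V = ψ·F = 0.3187·300 = 95.6 mol/h and L = F − V = 204.4 mol/h.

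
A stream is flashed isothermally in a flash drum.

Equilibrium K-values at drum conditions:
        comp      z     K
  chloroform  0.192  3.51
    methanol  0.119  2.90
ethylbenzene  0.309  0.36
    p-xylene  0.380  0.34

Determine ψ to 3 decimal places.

Let ψ = V/F and solve Σ zᵢ(Kᵢ−1)/(1+ψ(Kᵢ−1)) = 0.
g(0) = ΣzᵢKᵢ − 1 = 0.259 and g(1) = 1 − Σzᵢ/Kᵢ = -1.072, so a root lies in (0, 1).
Newton–Raphson from ψ = 0.43:
  ψ = 0.430: g = -0.2668, g' = -0.974 → ψ = 0.156
  ψ = 0.156: g = 0.0215, g' = -1.242 → ψ = 0.173
  ψ = 0.173: g = 0.0004, g' = -1.202 → ψ = 0.174
Converged at ψ = 0.174.

ψ = 0.174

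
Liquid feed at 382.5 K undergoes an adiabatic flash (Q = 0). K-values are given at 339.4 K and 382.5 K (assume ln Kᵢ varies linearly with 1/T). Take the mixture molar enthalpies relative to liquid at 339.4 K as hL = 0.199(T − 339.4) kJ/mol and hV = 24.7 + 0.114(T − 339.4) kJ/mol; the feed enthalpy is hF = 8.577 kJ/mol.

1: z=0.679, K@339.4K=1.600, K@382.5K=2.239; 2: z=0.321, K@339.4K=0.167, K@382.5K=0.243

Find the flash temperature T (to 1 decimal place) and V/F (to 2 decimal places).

T = 342.7 K, V/F = 0.32

Adiabatic flash: solve Rachford–Rice at each trial T, then check hF = ψ·hV(T) + (1−ψ)·hL(T).
  T = 339.4 K: K = (1.600, 0.167), RR gives ψ = 0.280, H_out = 6.919 kJ/mol
  T = 382.5 K: K = (2.239, 0.243), RR gives ψ = 0.638, H_out = 21.996 kJ/mol
  T = 360.9 K: K = (1.911, 0.204), RR gives ψ = 0.500, H_out = 15.721 kJ/mol
  T = 350.1 K: K = (1.753, 0.185), RR gives ψ = 0.407, H_out = 11.801 kJ/mol
  T = 344.8 K: K = (1.676, 0.176), RR gives ψ = 0.349, H_out = 9.546 kJ/mol
  T = 342.1 K: K = (1.638, 0.171), RR gives ψ = 0.316, H_out = 8.281 kJ/mol
  T = 343.5 K: K = (1.658, 0.174), RR gives ψ = 0.334, H_out = 8.948 kJ/mol
Linear interpolation between T = 342.1 (H_out = 8.281) and T = 343.5 (H_out = 8.948) on hF = 8.577 gives T ≈ 342.7 K, at which ψ = 0.32.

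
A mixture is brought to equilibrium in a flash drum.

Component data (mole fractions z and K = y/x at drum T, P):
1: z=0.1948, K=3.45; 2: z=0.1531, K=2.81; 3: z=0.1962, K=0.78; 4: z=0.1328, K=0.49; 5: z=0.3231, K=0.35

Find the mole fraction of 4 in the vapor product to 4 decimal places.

y_4 = 0.0808

Let β = V/F and solve Σ zᵢ(Kᵢ−1)/(1+β(Kᵢ−1)) = 0.
Check two-phase: ΣzᵢKᵢ = 1.4335 > 1 and Σzᵢ/Kᵢ = 1.5566 > 1, so g(0) = 0.4335 > 0 and g(1) = -0.5566 < 0.
Newton–Raphson from β = 0.5:
  β = 0.5000: g = -0.09058, g' = -0.7482 → β = 0.3789
  β = 0.3789: g = 0.00217, g' = -0.7956 → β = 0.3817
Converged at β = 0.3817.
Compositions from xᵢ = zᵢ/(1+β(Kᵢ−1)), yᵢ = Kᵢxᵢ:
  1: x = 0.1007, y = 0.3473
  2: x = 0.0905, y = 0.2544
  3: x = 0.2142, y = 0.1671
  4: x = 0.1649, y = 0.0808
  5: x = 0.4297, y = 0.1504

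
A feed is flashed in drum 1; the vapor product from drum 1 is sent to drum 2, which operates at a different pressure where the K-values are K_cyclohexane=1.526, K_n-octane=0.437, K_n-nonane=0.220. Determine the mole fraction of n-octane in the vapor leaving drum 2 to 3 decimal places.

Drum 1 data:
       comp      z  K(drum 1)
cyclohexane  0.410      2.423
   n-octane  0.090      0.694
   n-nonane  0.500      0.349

Drum 1:
Let ψ₁ = V/F and solve Σ zᵢ(Kᵢ−1)/(1+ψ₁(Kᵢ−1)) = 0.
Check two-phase: ΣzᵢKᵢ = 1.230 > 1 and Σzᵢ/Kᵢ = 1.732 > 1, so g(0) = 0.230 > 0 and g(1) = -0.732 < 0.
Iterate (Newton) starting at ψ₁ = 0.5:
  ψ₁ = 0.500: g = -0.1742, g' = -0.761 → ψ₁ = 0.271
  ψ₁ = 0.271: g = -0.0042, g' = -0.755 → ψ₁ = 0.265
Converged at ψ₁ = 0.265.
Drum-1 compositions:
  cyclohexane: x = 0.298, y = 0.721
  n-octane: x = 0.098, y = 0.068
  n-nonane: x = 0.604, y = 0.211
Drum-2 feed = drum-1 vapor: z₂ = (0.7211, 0.0680, 0.2110).
Drum 2:
Iterate (Newton) starting at ψ₂ = 0.58:
  ψ₂ = 0.580: g = -0.0667, g' = -0.593 → ψ₂ = 0.467
  ψ₂ = 0.467: g = -0.0065, g' = -0.486 → ψ₂ = 0.454
Converged at ψ₂ = 0.454.
  cyclohexane: x = 0.582, y = 0.888
  n-octane: x = 0.091, y = 0.040
  n-nonane: x = 0.327, y = 0.072

y_n-octane (drum 2) = 0.040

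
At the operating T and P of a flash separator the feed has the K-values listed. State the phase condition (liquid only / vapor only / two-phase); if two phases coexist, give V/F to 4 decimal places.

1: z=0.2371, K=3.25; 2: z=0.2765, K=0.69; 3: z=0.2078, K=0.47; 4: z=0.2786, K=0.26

ΣzᵢKᵢ = 1.1315; Σzᵢ/Kᵢ = 1.9873.
Both exceed 1, so a two-phase solution exists.
Material balance + equilibrium reduce to Σ zᵢ(Kᵢ−1)/(1+ψ(Kᵢ−1)) = 0.
Newton–Raphson from ψ = 0.66:
  ψ = 0.6600: g = -0.46545, g' = -0.9573 → ψ = 0.1738
  ψ = 0.1738: g = -0.06500, g' = -0.9217 → ψ = 0.1033
  ψ = 0.1033: g = 0.00459, g' = -1.0628 → ψ = 0.1076
Converged at ψ = 0.1076.

two-phase, V/F = 0.1076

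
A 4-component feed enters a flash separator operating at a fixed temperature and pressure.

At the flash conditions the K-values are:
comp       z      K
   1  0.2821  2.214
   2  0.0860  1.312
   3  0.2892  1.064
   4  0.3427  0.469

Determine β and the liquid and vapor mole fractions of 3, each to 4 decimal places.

β = 0.5187, x_3 = 0.2799, y_3 = 0.2978

Let β = V/F and solve Σ zᵢ(Kᵢ−1)/(1+β(Kᵢ−1)) = 0.
g(0) = ΣzᵢKᵢ − 1 = 0.2058 and g(1) = 1 − Σzᵢ/Kᵢ = -0.1955, so a root lies in (0, 1).
Newton–Raphson from β = 0.5:
  β = 0.5000: g = 0.00651, g' = -0.3475 → β = 0.5187
Converged at β = 0.5187.
Compositions from xᵢ = zᵢ/(1+β(Kᵢ−1)), yᵢ = Kᵢxᵢ:
  1: x = 0.1731, y = 0.3832
  2: x = 0.0740, y = 0.0971
  3: x = 0.2799, y = 0.2978
  4: x = 0.4730, y = 0.2218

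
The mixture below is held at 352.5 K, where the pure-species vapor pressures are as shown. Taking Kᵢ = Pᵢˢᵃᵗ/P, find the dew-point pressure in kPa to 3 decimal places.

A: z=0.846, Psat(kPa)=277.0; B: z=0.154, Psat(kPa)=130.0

Pdew = 235.918 kPa

At the dew point ψ → 1, so Σzᵢ/Kᵢ = 1 with Kᵢ = Pᵢˢᵃᵗ/P ⇒ 1/P = Σzᵢ/Pᵢˢᵃᵗ.
1/P = 0.846/277.0 + 0.154/130.0 = 0.004239 ⇒ P = 235.918 kPa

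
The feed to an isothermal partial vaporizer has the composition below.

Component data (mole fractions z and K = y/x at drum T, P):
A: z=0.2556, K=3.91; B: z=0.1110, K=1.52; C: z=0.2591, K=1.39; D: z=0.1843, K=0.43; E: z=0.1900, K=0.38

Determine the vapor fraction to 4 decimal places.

Rachford–Rice: g(ψ) = Σ zᵢ(Kᵢ−1)/(1+ψ(Kᵢ−1)) = 0.
g(0) = ΣzᵢKᵢ − 1 = 0.6797 and g(1) = 1 − Σzᵢ/Kᵢ = -0.2534, so a root lies in (0, 1).
Newton iteration, ψ⁰ = 0.7:
  ψ = 0.7000: g = -0.01631, g' = -0.6689 → ψ = 0.6756
  ψ = 0.6756: g = -0.00009, g' = -0.6618 → ψ = 0.6755
Converged at ψ = 0.6755.

ψ = 0.6755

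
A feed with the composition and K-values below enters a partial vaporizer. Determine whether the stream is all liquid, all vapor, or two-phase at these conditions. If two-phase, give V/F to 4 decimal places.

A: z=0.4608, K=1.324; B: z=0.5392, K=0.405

all liquid

ΣzᵢKᵢ = 0.8285; Σzᵢ/Kᵢ = 1.6794.
Since ΣzᵢKᵢ < 1 the mixture is below its bubble point — single liquid phase.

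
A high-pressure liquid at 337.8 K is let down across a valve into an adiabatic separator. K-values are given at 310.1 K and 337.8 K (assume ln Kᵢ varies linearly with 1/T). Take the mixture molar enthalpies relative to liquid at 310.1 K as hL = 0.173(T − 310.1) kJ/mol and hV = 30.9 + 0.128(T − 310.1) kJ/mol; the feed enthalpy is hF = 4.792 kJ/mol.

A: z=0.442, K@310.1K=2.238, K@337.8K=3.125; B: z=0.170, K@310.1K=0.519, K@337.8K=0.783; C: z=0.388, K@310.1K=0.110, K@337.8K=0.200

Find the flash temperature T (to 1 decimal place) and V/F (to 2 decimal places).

T = 311.8 K, V/F = 0.15

Adiabatic flash: solve Rachford–Rice at each trial T, then check hF = ψ·hV(T) + (1−ψ)·hL(T).
  T = 310.1 K: K = (2.238, 0.519, 0.110), RR gives ψ = 0.123, H_out = 3.807 kJ/mol
  T = 337.8 K: K = (3.125, 0.783, 0.200), RR gives ψ = 0.410, H_out = 16.938 kJ/mol
  T = 324.0 K: K = (2.665, 0.644, 0.150), RR gives ψ = 0.282, H_out = 10.940 kJ/mol
  T = 317.1 K: K = (2.448, 0.580, 0.129), RR gives ψ = 0.209, H_out = 7.606 kJ/mol
  T = 313.6 K: K = (2.342, 0.549, 0.119), RR gives ψ = 0.168, H_out = 5.771 kJ/mol
  T = 311.9 K: K = (2.291, 0.534, 0.115), RR gives ψ = 0.147, H_out = 4.835 kJ/mol
Linear interpolation between T = 310.1 (H_out = 3.807) and T = 311.9 (H_out = 4.835) on hF = 4.792 gives T ≈ 311.8 K, at which ψ = 0.15.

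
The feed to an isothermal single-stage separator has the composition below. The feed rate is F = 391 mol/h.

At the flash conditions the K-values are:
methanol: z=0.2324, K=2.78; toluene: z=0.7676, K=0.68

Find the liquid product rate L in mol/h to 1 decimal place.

L = 275.6 mol/h

Material balance + equilibrium reduce to Σ zᵢ(Kᵢ−1)/(1+V/F(Kᵢ−1)) = 0.
g(0) = ΣzᵢKᵢ − 1 = 0.1680 and g(1) = 1 − Σzᵢ/Kᵢ = -0.2124, so a root lies in (0, 1).
Binary case is linear: z₁(K₁−1)(1+V/F(K₂−1)) + z₂(K₂−1)(1+V/F(K₁−1)) = 0
⇒ V/F = [z₁(K₁−1)+z₂(K₂−1)] / [−(K₁−1)(K₂−1)] = 0.16804/0.56960 = 0.2950
Then V = V/F·F = 0.2950·391 = 115.4 mol/h and L = F − V = 275.6 mol/h.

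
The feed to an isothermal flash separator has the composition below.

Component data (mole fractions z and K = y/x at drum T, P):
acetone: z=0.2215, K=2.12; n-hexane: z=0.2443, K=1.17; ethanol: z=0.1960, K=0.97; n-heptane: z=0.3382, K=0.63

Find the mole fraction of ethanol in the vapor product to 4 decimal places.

Newton iteration, ψ⁰ = 0.5:
  ψ = 0.5000: g = 0.03779, g' = -0.1901 → ψ = 0.6989
  ψ = 0.6989: g = 0.00150, g' = -0.1775 → ψ = 0.7073
Converged at ψ = 0.7073.
Compositions from xᵢ = zᵢ/(1+ψ(Kᵢ−1)), yᵢ = Kᵢxᵢ:
  acetone: x = 0.1236, y = 0.2620
  n-hexane: x = 0.2181, y = 0.2552
  ethanol: x = 0.2002, y = 0.1942
  n-heptane: x = 0.4581, y = 0.2886

y_ethanol = 0.1942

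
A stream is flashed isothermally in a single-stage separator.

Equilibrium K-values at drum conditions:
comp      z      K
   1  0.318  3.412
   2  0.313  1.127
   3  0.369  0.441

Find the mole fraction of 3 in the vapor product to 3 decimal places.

Newton iteration, ψ⁰ = 0.5:
  ψ = 0.500: g = 0.0988, g' = -0.607 → ψ = 0.663
  ψ = 0.663: g = 0.0041, g' = -0.569 → ψ = 0.670
Converged at ψ = 0.670.
Compositions from xᵢ = zᵢ/(1+ψ(Kᵢ−1)), yᵢ = Kᵢxᵢ:
  1: x = 0.122, y = 0.415
  2: x = 0.288, y = 0.325
  3: x = 0.590, y = 0.260

y_3 = 0.260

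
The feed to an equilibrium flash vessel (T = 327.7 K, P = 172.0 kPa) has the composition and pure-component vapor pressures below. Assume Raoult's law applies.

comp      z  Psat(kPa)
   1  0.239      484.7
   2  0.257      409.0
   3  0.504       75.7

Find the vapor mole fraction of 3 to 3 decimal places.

Raoult's law: Kᵢ = Pᵢˢᵃᵗ/P = Pᵢˢᵃᵗ/172.0.
  K_1 = 484.7/172.0 = 2.81802, K_2 = 409.0/172.0 = 2.37791, K_3 = 75.7/172.0 = 0.44012
Rachford–Rice: g(ψ) = Σ zᵢ(Kᵢ−1)/(1+ψ(Kᵢ−1)) = 0.
g(0) = ΣzᵢKᵢ − 1 = 0.506 and g(1) = 1 − Σzᵢ/Kᵢ = -0.338, so a root lies in (0, 1).
Iterate (Newton) starting at ψ = 0.37:
  ψ = 0.370: g = 0.1384, g' = -0.748 → ψ = 0.555
  ψ = 0.555: g = 0.0075, g' = -0.685 → ψ = 0.566
Converged at ψ = 0.566.
Compositions from xᵢ = zᵢ/(1+ψ(Kᵢ−1)), yᵢ = Kᵢxᵢ:
  1: x = 0.118, y = 0.332
  2: x = 0.144, y = 0.343
  3: x = 0.738, y = 0.325

y_3 = 0.325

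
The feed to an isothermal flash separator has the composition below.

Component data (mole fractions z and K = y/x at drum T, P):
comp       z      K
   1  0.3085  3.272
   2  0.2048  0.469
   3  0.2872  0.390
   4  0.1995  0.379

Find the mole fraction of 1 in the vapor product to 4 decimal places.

Material balance + equilibrium reduce to Σ zᵢ(Kᵢ−1)/(1+V/F(Kᵢ−1)) = 0.
g(0) = ΣzᵢKᵢ − 1 = 0.2931 and g(1) = 1 − Σzᵢ/Kᵢ = -0.7938, so a root lies in (0, 1).
Newton iteration, V/F⁰ = 0.38:
  V/F = 0.3800: g = -0.15029, g' = -0.8622 → V/F = 0.2057
  V/F = 0.2057: g = 0.01325, g' = -1.0533 → V/F = 0.2183
  V/F = 0.2183: g = 0.00014, g' = -1.0307 → V/F = 0.2184
Converged at V/F = 0.2184.
Compositions from xᵢ = zᵢ/(1+V/F(Kᵢ−1)), yᵢ = Kᵢxᵢ:
  1: x = 0.2062, y = 0.6747
  2: x = 0.2317, y = 0.1087
  3: x = 0.3313, y = 0.1292
  4: x = 0.2308, y = 0.0875

y_1 = 0.6747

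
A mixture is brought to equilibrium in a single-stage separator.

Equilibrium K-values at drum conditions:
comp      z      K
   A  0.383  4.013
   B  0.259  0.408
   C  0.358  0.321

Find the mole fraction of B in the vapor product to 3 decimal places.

Rachford–Rice: g(V/F) = Σ zᵢ(Kᵢ−1)/(1+V/F(Kᵢ−1)) = 0.
Check two-phase: ΣzᵢKᵢ = 1.758 > 1 and Σzᵢ/Kᵢ = 1.846 > 1, so g(0) = 0.758 > 0 and g(1) = -0.846 < 0.
Iterate (Newton) starting at V/F = 0.5:
  V/F = 0.500: g = -0.1254, g' = -1.115 → V/F = 0.387
  V/F = 0.387: g = 0.0035, g' = -1.197 → V/F = 0.390
Converged at V/F = 0.390.
Compositions from xᵢ = zᵢ/(1+V/F(Kᵢ−1)), yᵢ = Kᵢxᵢ:
  A: x = 0.176, y = 0.706
  B: x = 0.337, y = 0.137
  C: x = 0.487, y = 0.156

y_B = 0.137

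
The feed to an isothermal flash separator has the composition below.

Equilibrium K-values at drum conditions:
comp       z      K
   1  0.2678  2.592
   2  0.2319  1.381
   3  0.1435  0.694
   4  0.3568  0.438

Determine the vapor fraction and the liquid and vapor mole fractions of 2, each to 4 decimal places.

Rachford–Rice: g(ψ) = Σ zᵢ(Kᵢ−1)/(1+ψ(Kᵢ−1)) = 0.
Check two-phase: ΣzᵢKᵢ = 1.2703 > 1 and Σzᵢ/Kᵢ = 1.2926 > 1, so g(0) = 0.2703 > 0 and g(1) = -0.2926 < 0.
Iterate (Newton) starting at ψ = 0.5:
  ψ = 0.5000: g = -0.01914, g' = -0.4709 → ψ = 0.4594
  ψ = 0.4594: g = 0.00005, g' = -0.4738 → ψ = 0.4595
Converged at ψ = 0.4595.
Compositions from xᵢ = zᵢ/(1+ψ(Kᵢ−1)), yᵢ = Kᵢxᵢ:
  1: x = 0.1547, y = 0.4009
  2: x = 0.1974, y = 0.2725
  3: x = 0.1670, y = 0.1159
  4: x = 0.4810, y = 0.2107

ψ = 0.4595, x_2 = 0.1974, y_2 = 0.2725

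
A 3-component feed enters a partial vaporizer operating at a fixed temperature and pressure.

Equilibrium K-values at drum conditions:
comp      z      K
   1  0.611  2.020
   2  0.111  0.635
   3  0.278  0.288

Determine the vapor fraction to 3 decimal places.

Rachford–Rice: g(ψ) = Σ zᵢ(Kᵢ−1)/(1+ψ(Kᵢ−1)) = 0.
Check two-phase: ΣzᵢKᵢ = 1.385 > 1 and Σzᵢ/Kᵢ = 1.443 > 1, so g(0) = 0.385 > 0 and g(1) = -0.443 < 0.
Iterate (Newton) starting at ψ = 0.43:
  ψ = 0.430: g = 0.0999, g' = -0.621 → ψ = 0.591
  ψ = 0.591: g = -0.0045, g' = -0.692 → ψ = 0.584
Converged at ψ = 0.584.

ψ = 0.584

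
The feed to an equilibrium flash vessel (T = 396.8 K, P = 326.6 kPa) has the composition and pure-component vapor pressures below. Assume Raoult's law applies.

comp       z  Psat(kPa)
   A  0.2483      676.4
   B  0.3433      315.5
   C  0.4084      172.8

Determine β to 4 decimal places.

Raoult's law: Kᵢ = Pᵢˢᵃᵗ/P = Pᵢˢᵃᵗ/326.6.
  K_A = 676.4/326.6 = 2.071035, K_B = 315.5/326.6 = 0.966013, K_C = 172.8/326.6 = 0.529088
Material balance + equilibrium reduce to Σ zᵢ(Kᵢ−1)/(1+β(Kᵢ−1)) = 0.
Check two-phase: ΣzᵢKᵢ = 1.0619 > 1 and Σzᵢ/Kᵢ = 1.2472 > 1, so g(0) = 0.0619 > 0 and g(1) = -0.2472 < 0.
Newton iteration, β⁰ = 0.5:
  β = 0.5000: g = -0.09023, g' = -0.2762 → β = 0.1733
  β = 0.1733: g = 0.00317, g' = -0.3104 → β = 0.1835
Converged at β = 0.1835.

β = 0.1835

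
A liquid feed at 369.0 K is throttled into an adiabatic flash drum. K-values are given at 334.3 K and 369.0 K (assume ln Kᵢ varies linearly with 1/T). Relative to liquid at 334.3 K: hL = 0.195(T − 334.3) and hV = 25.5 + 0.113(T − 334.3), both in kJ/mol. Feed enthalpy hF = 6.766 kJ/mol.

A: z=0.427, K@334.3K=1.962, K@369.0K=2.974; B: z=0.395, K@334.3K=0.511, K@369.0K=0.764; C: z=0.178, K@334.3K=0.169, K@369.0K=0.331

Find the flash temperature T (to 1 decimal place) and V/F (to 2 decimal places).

Adiabatic flash: solve Rachford–Rice at each trial T, then check hF = ψ·hV(T) + (1−ψ)·hL(T).
  T = 334.3 K: K = (1.962, 0.511, 0.169), RR gives ψ = 0.118, H_out = 3.005 kJ/mol
  T = 369.0 K: K = (2.974, 0.764, 0.331), RR gives ψ = 0.730, H_out = 23.302 kJ/mol
  T = 351.6 K: K = (2.439, 0.631, 0.240), RR gives ψ = 0.438, H_out = 13.928 kJ/mol
  T = 343.0 K: K = (2.195, 0.570, 0.203), RR gives ψ = 0.290, H_out = 8.885 kJ/mol
  T = 338.6 K: K = (2.075, 0.540, 0.185), RR gives ψ = 0.207, H_out = 6.045 kJ/mol
  T = 340.8 K: K = (2.135, 0.554, 0.194), RR gives ψ = 0.249, H_out = 7.494 kJ/mol
Linear interpolation between T = 338.6 (H_out = 6.045) and T = 340.8 (H_out = 7.494) on hF = 6.766 gives T ≈ 339.7 K, at which ψ = 0.23.

T = 339.7 K, V/F = 0.23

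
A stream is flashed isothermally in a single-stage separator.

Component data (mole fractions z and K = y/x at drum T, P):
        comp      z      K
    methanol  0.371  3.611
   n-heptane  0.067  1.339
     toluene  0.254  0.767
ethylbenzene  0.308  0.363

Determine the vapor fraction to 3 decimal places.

Let ψ = V/F and solve Σ zᵢ(Kᵢ−1)/(1+ψ(Kᵢ−1)) = 0.
g(0) = ΣzᵢKᵢ − 1 = 0.736 and g(1) = 1 − Σzᵢ/Kᵢ = -0.332, so a root lies in (0, 1).
Iterate (Newton) starting at ψ = 0.5:
  ψ = 0.500: g = 0.0847, g' = -0.768 → ψ = 0.610
  ψ = 0.610: g = 0.0024, g' = -0.735 → ψ = 0.613
Converged at ψ = 0.613.

ψ = 0.613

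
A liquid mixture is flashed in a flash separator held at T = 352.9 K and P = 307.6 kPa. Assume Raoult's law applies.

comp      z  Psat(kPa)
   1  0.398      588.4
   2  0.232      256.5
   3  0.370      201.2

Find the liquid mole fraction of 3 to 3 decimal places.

x_3 = 0.498

Raoult's law: Kᵢ = Pᵢˢᵃᵗ/P = Pᵢˢᵃᵗ/307.6.
  K_1 = 588.4/307.6 = 1.91287, K_2 = 256.5/307.6 = 0.83388, K_3 = 201.2/307.6 = 0.65410
Newton–Raphson from β = 0.5:
  β = 0.500: g = 0.0527, g' = -0.229 → β = 0.730
  β = 0.730: g = 0.0029, g' = -0.207 → β = 0.744
Converged at β = 0.744.
Compositions from xᵢ = zᵢ/(1+β(Kᵢ−1)), yᵢ = Kᵢxᵢ:
  1: x = 0.237, y = 0.453
  2: x = 0.265, y = 0.221
  3: x = 0.498, y = 0.326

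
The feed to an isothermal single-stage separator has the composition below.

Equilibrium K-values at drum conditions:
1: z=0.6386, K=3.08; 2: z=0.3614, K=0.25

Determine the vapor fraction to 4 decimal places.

ψ = 0.6777

Material balance + equilibrium reduce to Σ zᵢ(Kᵢ−1)/(1+ψ(Kᵢ−1)) = 0.
Check two-phase: ΣzᵢKᵢ = 2.0572 > 1 and Σzᵢ/Kᵢ = 1.6529 > 1, so g(0) = 1.0572 > 0 and g(1) = -0.6529 < 0.
Binary case is linear: z₁(K₁−1)(1+ψ(K₂−1)) + z₂(K₂−1)(1+ψ(K₁−1)) = 0
⇒ ψ = [z₁(K₁−1)+z₂(K₂−1)] / [−(K₁−1)(K₂−1)] = 1.05724/1.56000 = 0.6777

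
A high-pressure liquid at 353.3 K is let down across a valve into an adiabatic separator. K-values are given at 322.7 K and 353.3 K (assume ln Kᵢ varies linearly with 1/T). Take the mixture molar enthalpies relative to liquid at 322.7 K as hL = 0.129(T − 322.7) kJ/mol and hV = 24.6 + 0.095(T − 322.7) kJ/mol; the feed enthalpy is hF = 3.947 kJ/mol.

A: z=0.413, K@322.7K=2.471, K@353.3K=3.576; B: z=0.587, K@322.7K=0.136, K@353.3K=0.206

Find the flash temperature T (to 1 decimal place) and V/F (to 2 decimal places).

Adiabatic flash: solve Rachford–Rice at each trial T, then check hF = ψ·hV(T) + (1−ψ)·hL(T).
  T = 322.7 K: K = (2.471, 0.136), RR gives ψ = 0.079, H_out = 1.942 kJ/mol
  T = 353.3 K: K = (3.576, 0.206), RR gives ψ = 0.292, H_out = 10.833 kJ/mol
  T = 338.0 K: K = (2.998, 0.169), RR gives ψ = 0.203, H_out = 6.865 kJ/mol
  T = 330.4 K: K = (2.729, 0.152), RR gives ψ = 0.148, H_out = 4.587 kJ/mol
  T = 326.5 K: K = (2.597, 0.144), RR gives ψ = 0.115, H_out = 3.299 kJ/mol
  T = 328.4 K: K = (2.661, 0.148), RR gives ψ = 0.131, H_out = 3.938 kJ/mol
Linear interpolation between T = 328.4 (H_out = 3.938) and T = 330.4 (H_out = 4.587) on hF = 3.947 gives T ≈ 328.4 K, at which ψ = 0.13.

T = 328.4 K, V/F = 0.13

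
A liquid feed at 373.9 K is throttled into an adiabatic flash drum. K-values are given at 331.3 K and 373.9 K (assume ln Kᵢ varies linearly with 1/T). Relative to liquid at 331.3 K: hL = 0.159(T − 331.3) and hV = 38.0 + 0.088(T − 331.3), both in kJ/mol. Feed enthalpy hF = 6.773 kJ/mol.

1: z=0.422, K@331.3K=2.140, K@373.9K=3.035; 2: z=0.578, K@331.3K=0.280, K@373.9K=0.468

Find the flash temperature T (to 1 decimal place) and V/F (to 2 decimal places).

Adiabatic flash: solve Rachford–Rice at each trial T, then check hF = ψ·hV(T) + (1−ψ)·hL(T).
  T = 331.3 K: K = (2.140, 0.280), RR gives ψ = 0.079, H_out = 3.006 kJ/mol
  T = 373.9 K: K = (3.035, 0.468), RR gives ψ = 0.509, H_out = 24.583 kJ/mol
  T = 352.6 K: K = (2.576, 0.368), RR gives ψ = 0.301, H_out = 14.351 kJ/mol
  T = 342.0 K: K = (2.356, 0.322), RR gives ψ = 0.196, H_out = 9.015 kJ/mol
  T = 336.6 K: K = (2.246, 0.301), RR gives ψ = 0.139, H_out = 6.089 kJ/mol
  T = 339.3 K: K = (2.300, 0.311), RR gives ψ = 0.168, H_out = 7.575 kJ/mol
  T = 338.0 K: K = (2.274, 0.306), RR gives ψ = 0.155, H_out = 6.866 kJ/mol
Linear interpolation between T = 336.6 (H_out = 6.089) and T = 338.0 (H_out = 6.866) on hF = 6.773 gives T ≈ 337.8 K, at which ψ = 0.15.

T = 337.8 K, V/F = 0.15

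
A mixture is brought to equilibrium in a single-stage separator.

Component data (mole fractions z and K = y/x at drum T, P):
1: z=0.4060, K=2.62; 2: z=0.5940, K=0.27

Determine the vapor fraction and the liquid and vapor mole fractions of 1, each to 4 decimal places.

Rachford–Rice: g(ψ) = Σ zᵢ(Kᵢ−1)/(1+ψ(Kᵢ−1)) = 0.
Feasibility: ΣzᵢKᵢ = 1.2241, Σzᵢ/Kᵢ = 2.3550 — both > 1, two phases present.
Binary case is linear: z₁(K₁−1)(1+ψ(K₂−1)) + z₂(K₂−1)(1+ψ(K₁−1)) = 0
⇒ ψ = [z₁(K₁−1)+z₂(K₂−1)] / [−(K₁−1)(K₂−1)] = 0.22410/1.18260 = 0.1895
Compositions from xᵢ = zᵢ/(1+ψ(Kᵢ−1)), yᵢ = Kᵢxᵢ:
  1: x = 0.3106, y = 0.8139
  2: x = 0.6894, y = 0.1861

ψ = 0.1895, x_1 = 0.3106, y_1 = 0.8139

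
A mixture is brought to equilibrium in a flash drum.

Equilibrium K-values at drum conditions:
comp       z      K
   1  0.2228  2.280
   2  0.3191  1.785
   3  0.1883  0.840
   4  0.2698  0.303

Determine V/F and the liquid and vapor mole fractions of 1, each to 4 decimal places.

V/F = 0.5575, x_1 = 0.1300, y_1 = 0.2964

Rachford–Rice: g(V/F) = Σ zᵢ(Kᵢ−1)/(1+V/F(Kᵢ−1)) = 0.
Check two-phase: ΣzᵢKᵢ = 1.3175 > 1 and Σzᵢ/Kᵢ = 1.3911 > 1, so g(0) = 0.3175 > 0 and g(1) = -0.3911 < 0.
Newton iteration, V/F⁰ = 0.5:
  V/F = 0.5000: g = 0.03239, g' = -0.5516 → V/F = 0.5587
  V/F = 0.5587: g = -0.00068, g' = -0.5765 → V/F = 0.5575
Converged at V/F = 0.5575.
Compositions from xᵢ = zᵢ/(1+V/F(Kᵢ−1)), yᵢ = Kᵢxᵢ:
  1: x = 0.1300, y = 0.2964
  2: x = 0.2220, y = 0.3962
  3: x = 0.2067, y = 0.1737
  4: x = 0.4413, y = 0.1337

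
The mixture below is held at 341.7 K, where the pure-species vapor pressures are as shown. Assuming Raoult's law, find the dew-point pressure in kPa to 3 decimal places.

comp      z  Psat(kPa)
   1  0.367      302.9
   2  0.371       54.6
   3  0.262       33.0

At the dew point ψ → 1, so Σzᵢ/Kᵢ = 1 with Kᵢ = Pᵢˢᵃᵗ/P ⇒ 1/P = Σzᵢ/Pᵢˢᵃᵗ.
1/P = 0.367/302.9 + 0.371/54.6 + 0.262/33.0 = 0.015946 ⇒ P = 62.712 kPa

Pdew = 62.712 kPa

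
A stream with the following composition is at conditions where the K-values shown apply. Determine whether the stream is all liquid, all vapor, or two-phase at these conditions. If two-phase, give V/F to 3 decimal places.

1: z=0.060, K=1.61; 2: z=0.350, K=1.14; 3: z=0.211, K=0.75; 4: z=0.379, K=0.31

all liquid

ΣzᵢKᵢ = 0.771; Σzᵢ/Kᵢ = 1.848.
Since ΣzᵢKᵢ < 1 the mixture is below its bubble point — single liquid phase.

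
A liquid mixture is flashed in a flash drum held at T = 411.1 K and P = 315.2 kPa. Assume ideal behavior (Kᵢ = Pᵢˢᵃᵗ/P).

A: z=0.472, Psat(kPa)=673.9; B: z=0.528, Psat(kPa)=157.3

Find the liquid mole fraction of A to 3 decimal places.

x_A = 0.306

Raoult's law: Kᵢ = Pᵢˢᵃᵗ/P = Pᵢˢᵃᵗ/315.2.
  K_A = 673.9/315.2 = 2.13801, K_B = 157.3/315.2 = 0.49905
Let ψ = V/F and solve Σ zᵢ(Kᵢ−1)/(1+ψ(Kᵢ−1)) = 0.
g(0) = ΣzᵢKᵢ − 1 = 0.273 and g(1) = 1 − Σzᵢ/Kᵢ = -0.279, so a root lies in (0, 1).
Binary case is linear: z₁(K₁−1)(1+ψ(K₂−1)) + z₂(K₂−1)(1+ψ(K₁−1)) = 0
⇒ ψ = [z₁(K₁−1)+z₂(K₂−1)] / [−(K₁−1)(K₂−1)] = 0.2726/0.5701 = 0.478
Compositions from xᵢ = zᵢ/(1+ψ(Kᵢ−1)), yᵢ = Kᵢxᵢ:
  A: x = 0.306, y = 0.653
  B: x = 0.694, y = 0.347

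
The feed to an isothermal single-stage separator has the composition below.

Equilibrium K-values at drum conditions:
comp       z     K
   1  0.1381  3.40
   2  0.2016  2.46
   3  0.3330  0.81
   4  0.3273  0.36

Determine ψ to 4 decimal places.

ψ = 0.4077

Rachford–Rice: g(ψ) = Σ zᵢ(Kᵢ−1)/(1+ψ(Kᵢ−1)) = 0.
Check two-phase: ΣzᵢKᵢ = 1.3530 > 1 and Σzᵢ/Kᵢ = 1.4428 > 1, so g(0) = 0.3530 > 0 and g(1) = -0.4428 < 0.
Iterate (Newton) starting at ψ = 0.5:
  ψ = 0.5000: g = -0.05717, g' = -0.6125 → ψ = 0.4067
  ψ = 0.4067: g = 0.00067, g' = -0.6320 → ψ = 0.4077
Converged at ψ = 0.4077.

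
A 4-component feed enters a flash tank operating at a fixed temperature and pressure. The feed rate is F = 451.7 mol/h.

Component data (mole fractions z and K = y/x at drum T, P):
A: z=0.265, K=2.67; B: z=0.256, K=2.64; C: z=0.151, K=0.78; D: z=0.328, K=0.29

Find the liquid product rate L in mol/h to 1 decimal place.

L = 186.6 mol/h

Rachford–Rice: g(ψ) = Σ zᵢ(Kᵢ−1)/(1+ψ(Kᵢ−1)) = 0.
Check two-phase: ΣzᵢKᵢ = 1.596 > 1 and Σzᵢ/Kᵢ = 1.521 > 1, so g(0) = 0.596 > 0 and g(1) = -0.521 < 0.
Newton iteration, ψ⁰ = 0.59:
  ψ = 0.590: g = -0.0026, g' = -0.865 → ψ = 0.587
Converged at ψ = 0.587.
Then V = ψ·F = 0.5869·451.7 = 265.1 mol/h and L = F − V = 186.6 mol/h.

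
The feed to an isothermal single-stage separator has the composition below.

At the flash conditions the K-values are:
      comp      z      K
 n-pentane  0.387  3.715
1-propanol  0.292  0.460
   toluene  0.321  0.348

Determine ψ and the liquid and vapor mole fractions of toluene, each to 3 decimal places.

ψ = 0.419, x_toluene = 0.442, y_toluene = 0.154

Rachford–Rice: g(ψ) = Σ zᵢ(Kᵢ−1)/(1+ψ(Kᵢ−1)) = 0.
g(0) = ΣzᵢKᵢ − 1 = 0.684 and g(1) = 1 − Σzᵢ/Kᵢ = -0.661, so a root lies in (0, 1).
Iterate (Newton) starting at ψ = 0.5:
  ψ = 0.500: g = -0.0808, g' = -0.973 → ψ = 0.417
  ψ = 0.417: g = 0.0019, g' = -1.027 → ψ = 0.419
Converged at ψ = 0.419.
Compositions from xᵢ = zᵢ/(1+ψ(Kᵢ−1)), yᵢ = Kᵢxᵢ:
  n-pentane: x = 0.181, y = 0.673
  1-propanol: x = 0.377, y = 0.174
  toluene: x = 0.442, y = 0.154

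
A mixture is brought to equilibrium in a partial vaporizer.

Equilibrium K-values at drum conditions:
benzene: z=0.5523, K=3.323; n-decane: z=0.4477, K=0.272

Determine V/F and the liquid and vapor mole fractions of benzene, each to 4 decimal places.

V/F = 0.5659, x_benzene = 0.2386, y_benzene = 0.7929

Material balance + equilibrium reduce to Σ zᵢ(Kᵢ−1)/(1+V/F(Kᵢ−1)) = 0.
Check two-phase: ΣzᵢKᵢ = 1.9571 > 1 and Σzᵢ/Kᵢ = 1.8122 > 1, so g(0) = 0.9571 > 0 and g(1) = -0.8122 < 0.
Binary case is linear: z₁(K₁−1)(1+V/F(K₂−1)) + z₂(K₂−1)(1+V/F(K₁−1)) = 0
⇒ V/F = [z₁(K₁−1)+z₂(K₂−1)] / [−(K₁−1)(K₂−1)] = 0.95707/1.69114 = 0.5659
Compositions from xᵢ = zᵢ/(1+V/F(Kᵢ−1)), yᵢ = Kᵢxᵢ:
  benzene: x = 0.2386, y = 0.7929
  n-decane: x = 0.7614, y = 0.2071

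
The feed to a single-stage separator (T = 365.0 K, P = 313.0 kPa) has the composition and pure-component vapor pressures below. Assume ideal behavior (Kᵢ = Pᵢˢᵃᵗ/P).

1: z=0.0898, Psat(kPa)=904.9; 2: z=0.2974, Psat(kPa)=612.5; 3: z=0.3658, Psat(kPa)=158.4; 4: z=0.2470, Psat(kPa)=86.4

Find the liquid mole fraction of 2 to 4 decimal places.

x_2 = 0.2649

Raoult's law: Kᵢ = Pᵢˢᵃᵗ/P = Pᵢˢᵃᵗ/313.0.
  K_1 = 904.9/313.0 = 2.891054, K_2 = 612.5/313.0 = 1.956869, K_3 = 158.4/313.0 = 0.506070, K_4 = 86.4/313.0 = 0.276038
Material balance + equilibrium reduce to Σ zᵢ(Kᵢ−1)/(1+ψ(Kᵢ−1)) = 0.
g(0) = ΣzᵢKᵢ − 1 = 0.0949 and g(1) = 1 − Σzᵢ/Kᵢ = -0.8007, so a root lies in (0, 1).
Iterate (Newton) starting at ψ = 0.64:
  ψ = 0.6400: g = -0.34408, g' = -0.8108 → ψ = 0.2156
  ψ = 0.2156: g = -0.05758, g' = -0.6427 → ψ = 0.1260
  ψ = 0.1260: g = 0.00163, g' = -0.6845 → ψ = 0.1284
Converged at ψ = 0.1284.
Compositions from xᵢ = zᵢ/(1+ψ(Kᵢ−1)), yᵢ = Kᵢxᵢ:
  1: x = 0.0723, y = 0.2089
  2: x = 0.2649, y = 0.5183
  3: x = 0.3906, y = 0.1977
  4: x = 0.2723, y = 0.0752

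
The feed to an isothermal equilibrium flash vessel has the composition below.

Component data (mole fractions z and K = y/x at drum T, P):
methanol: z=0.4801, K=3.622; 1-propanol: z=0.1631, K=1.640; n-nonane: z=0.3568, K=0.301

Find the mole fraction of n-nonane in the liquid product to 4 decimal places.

x_n-nonane = 0.7230

Rachford–Rice: g(ψ) = Σ zᵢ(Kᵢ−1)/(1+ψ(Kᵢ−1)) = 0.
Check two-phase: ΣzᵢKᵢ = 2.1138 > 1 and Σzᵢ/Kᵢ = 1.4174 > 1, so g(0) = 1.1138 > 0 and g(1) = -0.4174 < 0.
Newton–Raphson from ψ = 0.6:
  ψ = 0.6000: g = 0.13507, g' = -1.0505 → ψ = 0.7286
  ψ = 0.7286: g = -0.00450, g' = -1.1447 → ψ = 0.7246
Converged at ψ = 0.7246.
Compositions from xᵢ = zᵢ/(1+ψ(Kᵢ−1)), yᵢ = Kᵢxᵢ:
  methanol: x = 0.1656, y = 0.5996
  1-propanol: x = 0.1114, y = 0.1827
  n-nonane: x = 0.7230, y = 0.2176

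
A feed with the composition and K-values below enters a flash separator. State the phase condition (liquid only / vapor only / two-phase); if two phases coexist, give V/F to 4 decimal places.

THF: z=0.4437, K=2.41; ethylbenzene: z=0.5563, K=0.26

two-phase, V/F = 0.2051

ΣzᵢKᵢ = 1.2140; Σzᵢ/Kᵢ = 2.3237.
Both exceed 1, so a two-phase solution exists.
Rachford–Rice: g(ψ) = Σ zᵢ(Kᵢ−1)/(1+ψ(Kᵢ−1)) = 0.
Binary case is linear: z₁(K₁−1)(1+ψ(K₂−1)) + z₂(K₂−1)(1+ψ(K₁−1)) = 0
⇒ ψ = [z₁(K₁−1)+z₂(K₂−1)] / [−(K₁−1)(K₂−1)] = 0.21396/1.04340 = 0.2051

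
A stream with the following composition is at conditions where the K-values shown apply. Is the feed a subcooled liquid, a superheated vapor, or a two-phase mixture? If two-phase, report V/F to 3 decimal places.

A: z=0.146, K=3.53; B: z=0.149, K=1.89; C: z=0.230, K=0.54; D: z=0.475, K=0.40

ΣzᵢKᵢ = 1.111; Σzᵢ/Kᵢ = 1.734.
Both exceed 1, so a two-phase solution exists.
Newton iteration, ψ⁰ = 0.5:
  ψ = 0.500: g = -0.2897, g' = -0.670 → ψ = 0.067
  ψ = 0.067: g = 0.0344, g' = -1.024 → ψ = 0.101
  ψ = 0.101: g = 0.0015, g' = -0.939 → ψ = 0.103
Converged at ψ = 0.103.

two-phase, V/F = 0.103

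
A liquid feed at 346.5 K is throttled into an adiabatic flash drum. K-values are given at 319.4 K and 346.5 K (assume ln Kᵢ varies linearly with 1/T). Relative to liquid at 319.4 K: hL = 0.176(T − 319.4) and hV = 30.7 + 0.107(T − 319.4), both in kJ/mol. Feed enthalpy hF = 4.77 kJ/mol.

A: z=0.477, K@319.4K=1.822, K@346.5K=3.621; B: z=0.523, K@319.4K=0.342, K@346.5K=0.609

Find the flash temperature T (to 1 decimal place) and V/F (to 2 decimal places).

Adiabatic flash: solve Rachford–Rice at each trial T, then check hF = ψ·hV(T) + (1−ψ)·hL(T).
  T = 319.4 K: K = (1.822, 0.342), RR gives ψ = 0.089, H_out = 2.722 kJ/mol
  T = 346.5 K: K = (3.621, 0.609), RR gives ψ = 1.000, H_out = 33.600 kJ/mol
  T = 332.9 K: K = (2.601, 0.461), RR gives ψ = 0.559, H_out = 19.012 kJ/mol
  T = 326.1 K: K = (2.182, 0.398), RR gives ψ = 0.350, H_out = 11.761 kJ/mol
  T = 322.8 K: K = (1.999, 0.370), RR gives ψ = 0.233, H_out = 7.695 kJ/mol
  T = 321.1 K: K = (1.909, 0.356), RR gives ψ = 0.165, H_out = 5.336 kJ/mol
Linear interpolation between T = 319.4 (H_out = 2.722) and T = 321.1 (H_out = 5.336) on hF = 4.77 gives T ≈ 320.7 K, at which ψ = 0.15.

T = 320.7 K, V/F = 0.15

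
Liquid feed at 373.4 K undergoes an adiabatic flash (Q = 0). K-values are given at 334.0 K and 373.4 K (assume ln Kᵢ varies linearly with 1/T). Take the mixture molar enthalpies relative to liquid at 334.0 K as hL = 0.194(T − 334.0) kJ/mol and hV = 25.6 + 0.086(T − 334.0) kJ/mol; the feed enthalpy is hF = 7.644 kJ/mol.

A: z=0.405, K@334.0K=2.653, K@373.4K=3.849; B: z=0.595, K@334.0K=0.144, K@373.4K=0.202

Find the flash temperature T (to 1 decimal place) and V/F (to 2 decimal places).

T = 348.8 K, V/F = 0.20

Adiabatic flash: solve Rachford–Rice at each trial T, then check hF = ψ·hV(T) + (1−ψ)·hL(T).
  T = 334.0 K: K = (2.653, 0.144), RR gives ψ = 0.113, H_out = 2.897 kJ/mol
  T = 373.4 K: K = (3.849, 0.202), RR gives ψ = 0.299, H_out = 14.019 kJ/mol
  T = 353.7 K: K = (3.229, 0.172), RR gives ψ = 0.222, H_out = 9.039 kJ/mol
  T = 343.9 K: K = (2.936, 0.158), RR gives ψ = 0.174, H_out = 6.182 kJ/mol
  T = 348.8 K: K = (3.081, 0.165), RR gives ψ = 0.199, H_out = 7.651 kJ/mol
  T = 346.4 K: K = (3.010, 0.162), RR gives ψ = 0.187, H_out = 6.942 kJ/mol
Linear interpolation between T = 346.4 (H_out = 6.942) and T = 348.8 (H_out = 7.651) on hF = 7.644 gives T ≈ 348.8 K, at which ψ = 0.20.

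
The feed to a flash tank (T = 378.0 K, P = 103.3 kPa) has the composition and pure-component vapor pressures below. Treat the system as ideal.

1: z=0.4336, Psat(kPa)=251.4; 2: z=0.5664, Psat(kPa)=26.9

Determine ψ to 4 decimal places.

Raoult's law: Kᵢ = Pᵢˢᵃᵗ/P = Pᵢˢᵃᵗ/103.3.
  K_1 = 251.4/103.3 = 2.433688, K_2 = 26.9/103.3 = 0.260407
Rachford–Rice: g(ψ) = Σ zᵢ(Kᵢ−1)/(1+ψ(Kᵢ−1)) = 0.
Feasibility: ΣzᵢKᵢ = 1.2027, Σzᵢ/Kᵢ = 2.3532 — both > 1, two phases present.
Newton iteration, ψ⁰ = 0.47:
  ψ = 0.4700: g = -0.27072, g' = -1.0460 → ψ = 0.2112
  ψ = 0.2112: g = -0.01929, g' = -0.9602 → ψ = 0.1911
  ψ = 0.1911: g = 0.00009, g' = -0.9693 → ψ = 0.1912
Converged at ψ = 0.1912.

ψ = 0.1912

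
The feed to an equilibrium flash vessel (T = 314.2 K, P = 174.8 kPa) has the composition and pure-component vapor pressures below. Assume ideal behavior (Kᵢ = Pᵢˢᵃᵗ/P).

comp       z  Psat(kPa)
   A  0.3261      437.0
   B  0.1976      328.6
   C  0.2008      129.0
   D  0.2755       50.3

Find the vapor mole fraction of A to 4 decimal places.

Raoult's law: Kᵢ = Pᵢˢᵃᵗ/P = Pᵢˢᵃᵗ/174.8.
  K_A = 437.0/174.8 = 2.500000, K_B = 328.6/174.8 = 1.879863, K_C = 129.0/174.8 = 0.737986, K_D = 50.3/174.8 = 0.287757
Newton–Raphson from ψ = 0.5:
  ψ = 0.5000: g = 0.03496, g' = -0.6687 → ψ = 0.5523
  ψ = 0.5523: g = -0.00044, g' = -0.6874 → ψ = 0.5516
Converged at ψ = 0.5516.
Compositions from xᵢ = zᵢ/(1+ψ(Kᵢ−1)), yᵢ = Kᵢxᵢ:
  A: x = 0.1784, y = 0.4461
  B: x = 0.1330, y = 0.2501
  C: x = 0.2347, y = 0.1732
  D: x = 0.4538, y = 0.1306

y_A = 0.4461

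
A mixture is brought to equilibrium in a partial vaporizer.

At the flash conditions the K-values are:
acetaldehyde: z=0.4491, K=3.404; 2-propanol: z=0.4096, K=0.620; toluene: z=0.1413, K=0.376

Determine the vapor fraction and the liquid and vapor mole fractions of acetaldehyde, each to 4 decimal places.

Rachford–Rice: g(ψ) = Σ zᵢ(Kᵢ−1)/(1+ψ(Kᵢ−1)) = 0.
g(0) = ΣzᵢKᵢ − 1 = 0.8358 and g(1) = 1 − Σzᵢ/Kᵢ = -0.1684, so a root lies in (0, 1).
Iterate (Newton) starting at ψ = 0.5:
  ψ = 0.5000: g = 0.16998, g' = -0.7417 → ψ = 0.7292
  ψ = 0.7292: g = 0.01507, g' = -0.6409 → ψ = 0.7527
Converged at ψ = 0.7527.
Compositions from xᵢ = zᵢ/(1+ψ(Kᵢ−1)), yᵢ = Kᵢxᵢ:
  acetaldehyde: x = 0.1598, y = 0.5441
  2-propanol: x = 0.5737, y = 0.3557
  toluene: x = 0.2665, y = 0.1002

ψ = 0.7527, x_acetaldehyde = 0.1598, y_acetaldehyde = 0.5441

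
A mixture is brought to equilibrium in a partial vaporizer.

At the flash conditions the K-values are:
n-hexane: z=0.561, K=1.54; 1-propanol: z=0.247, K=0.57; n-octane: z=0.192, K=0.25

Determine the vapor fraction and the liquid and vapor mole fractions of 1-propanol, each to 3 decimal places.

ψ = 0.163, x_1-propanol = 0.266, y_1-propanol = 0.151

Rachford–Rice: g(ψ) = Σ zᵢ(Kᵢ−1)/(1+ψ(Kᵢ−1)) = 0.
Check two-phase: ΣzᵢKᵢ = 1.053 > 1 and Σzᵢ/Kᵢ = 1.566 > 1, so g(0) = 0.053 > 0 and g(1) = -0.566 < 0.
Newton–Raphson from ψ = 0.5:
  ψ = 0.500: g = -0.1272, g' = -0.452 → ψ = 0.219
  ψ = 0.219: g = -0.0185, g' = -0.341 → ψ = 0.164
  ψ = 0.164: g = -0.0003, g' = -0.331 → ψ = 0.163
Converged at ψ = 0.163.
Compositions from xᵢ = zᵢ/(1+ψ(Kᵢ−1)), yᵢ = Kᵢxᵢ:
  n-hexane: x = 0.515, y = 0.794
  1-propanol: x = 0.266, y = 0.151
  n-octane: x = 0.219, y = 0.055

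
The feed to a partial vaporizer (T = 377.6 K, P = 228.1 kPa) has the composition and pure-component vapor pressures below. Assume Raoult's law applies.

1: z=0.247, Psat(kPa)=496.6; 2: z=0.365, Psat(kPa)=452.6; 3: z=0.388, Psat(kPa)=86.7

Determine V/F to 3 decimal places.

Raoult's law: Kᵢ = Pᵢˢᵃᵗ/P = Pᵢˢᵃᵗ/228.1.
  K_1 = 496.6/228.1 = 2.17712, K_2 = 452.6/228.1 = 1.98422, K_3 = 86.7/228.1 = 0.38010
Rachford–Rice: g(V/F) = Σ zᵢ(Kᵢ−1)/(1+V/F(Kᵢ−1)) = 0.
Check two-phase: ΣzᵢKᵢ = 1.409 > 1 and Σzᵢ/Kᵢ = 1.318 > 1, so g(0) = 0.409 > 0 and g(1) = -0.318 < 0.
Iterate (Newton) starting at V/F = 0.56:
  V/F = 0.560: g = 0.0384, g' = -0.621 → V/F = 0.622
  V/F = 0.622: g = -0.0007, g' = -0.645 → V/F = 0.621
Converged at V/F = 0.621.

V/F = 0.621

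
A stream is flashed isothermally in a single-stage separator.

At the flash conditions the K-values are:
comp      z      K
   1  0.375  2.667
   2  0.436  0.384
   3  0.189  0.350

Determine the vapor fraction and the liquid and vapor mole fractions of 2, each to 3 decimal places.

Iterate (Newton) starting at ψ = 0.5:
  ψ = 0.500: g = -0.2292, g' = -0.831 → ψ = 0.224
Converged at ψ = 0.224.
Compositions from xᵢ = zᵢ/(1+ψ(Kᵢ−1)), yᵢ = Kᵢxᵢ:
  1: x = 0.273, y = 0.728
  2: x = 0.506, y = 0.194
  3: x = 0.221, y = 0.077

ψ = 0.224, x_2 = 0.506, y_2 = 0.194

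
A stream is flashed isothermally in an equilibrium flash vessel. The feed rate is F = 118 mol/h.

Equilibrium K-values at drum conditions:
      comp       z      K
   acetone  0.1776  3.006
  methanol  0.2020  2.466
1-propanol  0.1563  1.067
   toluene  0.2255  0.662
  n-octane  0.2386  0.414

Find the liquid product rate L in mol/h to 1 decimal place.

Iterate (Newton) starting at β = 0.5:
  β = 0.5000: g = 0.06939, g' = -0.5246 → β = 0.6323
  β = 0.6323: g = 0.00173, g' = -0.5049 → β = 0.6357
Converged at β = 0.6357.
Then V = β·F = 0.6357·118 = 75.0 mol/h and L = F − V = 43.0 mol/h.

L = 43.0 mol/h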